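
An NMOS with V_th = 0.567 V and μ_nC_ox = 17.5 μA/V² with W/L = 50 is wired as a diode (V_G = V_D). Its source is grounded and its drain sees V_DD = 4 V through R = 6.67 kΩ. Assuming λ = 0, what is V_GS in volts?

With gate tied to drain, V_GS = V_DS ≥ V_GS − V_th, so the device is in saturation.
k_n = μ_nC_ox · (W/L) = 0.875 mA/V².
KCL at the drain: ½ k_n (V_GS − V_th)² = (V_DD − V_GS)/R.
Let x = V_GS − 0.567. Then 2.92 x² + x − 3.433 = 0, giving x = 0.927 V (positive root), so V_GS = 1.49 V.
I_D = (V_DD − V_GS)/R = (4 − 1.49) / 6.67 = 0.376 mA.

V_GS = 1.49 V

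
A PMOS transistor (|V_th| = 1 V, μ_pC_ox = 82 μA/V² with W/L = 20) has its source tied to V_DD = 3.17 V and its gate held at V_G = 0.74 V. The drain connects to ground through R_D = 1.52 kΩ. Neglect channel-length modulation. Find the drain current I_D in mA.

V_SG = V_DD − V_G = 3.17 − 0.74 = 2.43 V, so V_ov = 2.43 − 1 = 1.43 V.
k_p = μ_pC_ox · (W/L) = 1.64 mA/V².
Assume saturation: I_D = ½ k_p V_ov² = 0.5 × 1.64 × 1.43² = 1.68 mA, giving V_SD = V_DD − I_D R_D = 3.17 − 1.68 × 1.52 = 0.621 V.
But 0.621 V < V_ov = 1.43 V, so the device is actually in triode.
In triode I_D = k_p[V_ov V_SD − ½ V_SD²] and I_D = (V_DD − V_SD)/R_D. Equating: 1.25 V_SD² − 4.565 V_SD + 3.17 = 0, giving V_SD = 0.931 V (the root below V_ov).
I_D = (3.17 − 0.931) / 1.52 = 1.47 mA.

I_D = 1.47 mA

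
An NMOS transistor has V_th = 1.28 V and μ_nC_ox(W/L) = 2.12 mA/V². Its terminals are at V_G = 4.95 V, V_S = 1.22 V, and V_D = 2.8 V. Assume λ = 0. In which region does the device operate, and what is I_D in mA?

Triode; I_D = 5.56 mA

V_GS = V_G − V_S = 4.95 − 1.22 = 3.73 V; V_DS = V_D − V_S = 2.8 − 1.22 = 1.58 V.
V_ov = V_GS − V_th = 3.73 − 1.28 = 2.45 V.
Since V_DS = 1.58 V < V_ov = 2.45 V, the device is in the triode region.
I_D = k_n [V_ov · V_DS − ½ V_DS²] = 2.12 × [2.45 × 1.58 − 0.5 × 1.58²] = 5.56 mA.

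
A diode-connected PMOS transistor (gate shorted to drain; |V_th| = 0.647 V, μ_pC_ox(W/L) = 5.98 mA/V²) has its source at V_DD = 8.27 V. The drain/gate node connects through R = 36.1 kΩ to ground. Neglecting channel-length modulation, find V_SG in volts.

V_SG = 0.908 V

With gate tied to drain, V_SG = V_SD ≥ V_SG − |V_th|, so the device is in saturation.
KCL at the drain: ½ k_p (V_SG − |V_th|)² = (V_DD − V_SG)/R.
Let x = V_SG − 0.647. Then 108 x² + x − 7.623 = 0, giving x = 0.261 V (positive root), so V_SG = 0.908 V.
I_D = (V_DD − V_SG)/R = (8.27 − 0.908) / 36.1 = 0.204 mA.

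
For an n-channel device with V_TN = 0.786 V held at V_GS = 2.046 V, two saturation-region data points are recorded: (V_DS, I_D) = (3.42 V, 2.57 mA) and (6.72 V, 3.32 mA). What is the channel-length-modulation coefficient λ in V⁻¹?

λ = 0.127 V⁻¹

With V_GS fixed, I_D ∝ (1 + λ V_DS) in saturation, so I_D2/I_D1 = (1 + λ V_DS2)/(1 + λ V_DS1).
3.32/2.57 = 1.292 = (1 + 6.72 λ)/(1 + 3.42 λ).
Solving: λ (I_D1 V_DS2 − I_D2 V_DS1) = I_D2 − I_D1, so λ = (3.32 − 2.57) / (2.57 × 6.72 − 3.32 × 3.42) = 0.75 / 5.92 = 0.127 V⁻¹.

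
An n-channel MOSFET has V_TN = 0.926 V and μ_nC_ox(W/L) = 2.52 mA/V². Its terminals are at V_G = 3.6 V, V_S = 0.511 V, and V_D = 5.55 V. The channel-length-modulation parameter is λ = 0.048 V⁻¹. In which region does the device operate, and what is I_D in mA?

Saturation; I_D = 7.32 mA

V_GS = V_G − V_S = 3.6 − 0.511 = 3.09 V; V_DS = V_D − V_S = 5.55 − 0.511 = 5.04 V.
V_ov = V_GS − V_TN = 3.09 − 0.926 = 2.16 V.
Since V_DS = 5.04 V ≥ V_ov = 2.16 V, the device is in saturation.
I_D = ½ k_n V_ov² (1 + λ V_DS) = 0.5 × 2.52 × 2.16² × (1 + 0.048 × 5.04) = 7.32 mA.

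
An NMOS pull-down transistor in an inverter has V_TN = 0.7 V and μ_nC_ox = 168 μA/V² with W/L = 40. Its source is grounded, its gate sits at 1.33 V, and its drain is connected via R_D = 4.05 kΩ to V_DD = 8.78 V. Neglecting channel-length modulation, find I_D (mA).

V_GS = V_G = 1.33 V, so V_ov = 1.33 − 0.7 = 0.63 V.
k_n = μ_nC_ox · (W/L) = 6.72 mA/V².
Assume saturation: I_D = ½ k_n V_ov² = 0.5 × 6.72 × 0.63² = 1.33 mA, giving V_DS = V_DD − I_D R_D = 8.78 − 1.33 × 4.05 = 3.38 V.
V_DS = 3.38 V ≥ V_ov = 0.63 V, confirming saturation.

I_D = 1.33 mA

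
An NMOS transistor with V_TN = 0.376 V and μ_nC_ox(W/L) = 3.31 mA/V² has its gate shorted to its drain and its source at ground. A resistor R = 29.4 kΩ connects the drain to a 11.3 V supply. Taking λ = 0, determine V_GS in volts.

V_GS = 0.840 V

With gate tied to drain, V_GS = V_DS ≥ V_GS − V_TN, so the device is in saturation.
KCL at the drain: ½ k_n (V_GS − V_TN)² = (V_DD − V_GS)/R.
Let x = V_GS − 0.376. Then 48.7 x² + x − 10.92 = 0, giving x = 0.464 V (positive root), so V_GS = 0.84 V.
I_D = (V_DD − V_GS)/R = (11.3 − 0.84) / 29.4 = 0.356 mA.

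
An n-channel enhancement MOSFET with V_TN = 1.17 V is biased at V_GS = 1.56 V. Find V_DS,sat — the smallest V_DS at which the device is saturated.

V_DS,sat = 0.390 V

The boundary between triode and saturation is V_DS = V_GS − V_TN = V_ov.
V_ov = 1.56 − 1.17 = 0.39 V.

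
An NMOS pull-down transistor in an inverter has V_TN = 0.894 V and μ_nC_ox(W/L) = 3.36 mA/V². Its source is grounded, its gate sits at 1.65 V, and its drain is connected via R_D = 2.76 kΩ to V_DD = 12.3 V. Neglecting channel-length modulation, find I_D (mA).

V_GS = V_G = 1.65 V, so V_ov = 1.65 − 0.894 = 0.756 V.
Assume saturation: I_D = ½ k_n V_ov² = 0.5 × 3.36 × 0.756² = 0.96 mA, giving V_DS = V_DD − I_D R_D = 12.3 − 0.96 × 2.76 = 9.65 V.
V_DS = 9.65 V ≥ V_ov = 0.756 V, confirming saturation.

I_D = 0.960 mA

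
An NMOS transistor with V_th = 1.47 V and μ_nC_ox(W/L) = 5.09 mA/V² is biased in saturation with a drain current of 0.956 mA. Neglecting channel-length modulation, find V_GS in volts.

In saturation I_D = ½ k_n (V_GS − V_th)², so V_GS − V_th = √(2 I_D / k_n) = √(2 × 0.956 / 5.09) = 0.613 V.
V_GS = 1.47 + 0.613 = 2.08 V.

V_GS = 2.08 V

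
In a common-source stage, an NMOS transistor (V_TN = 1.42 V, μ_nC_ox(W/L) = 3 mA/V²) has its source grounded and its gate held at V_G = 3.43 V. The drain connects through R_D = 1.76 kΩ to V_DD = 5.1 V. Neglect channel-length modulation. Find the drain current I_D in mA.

V_GS = V_G = 3.43 V, so V_ov = 3.43 − 1.42 = 2.01 V.
Assume saturation: I_D = ½ k_n V_ov² = 0.5 × 3 × 2.01² = 6.06 mA, giving V_DS = V_DD − I_D R_D = 5.1 − 6.06 × 1.76 = -5.57 V.
But -5.57 V < V_ov = 2.01 V, so the device is actually in triode.
In triode I_D = k_n[V_ov V_DS − ½ V_DS²] and I_D = (V_DD − V_DS)/R_D. Equating: 2.64 V_DS² − 11.61 V_DS + 5.1 = 0, giving V_DS = 0.495 V (the root below V_ov).
I_D = (5.1 − 0.495) / 1.76 = 2.62 mA.

I_D = 2.62 mA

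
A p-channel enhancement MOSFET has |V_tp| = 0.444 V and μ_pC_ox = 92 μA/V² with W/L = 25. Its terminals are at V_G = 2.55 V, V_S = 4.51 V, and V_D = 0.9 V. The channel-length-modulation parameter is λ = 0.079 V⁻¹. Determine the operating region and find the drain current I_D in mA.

V_SG = V_S − V_G = 4.51 − 2.55 = 1.96 V; V_SD = V_S − V_D = 4.51 − 0.9 = 3.61 V.
k_p = μ_pC_ox · (W/L) = 2.3 mA/V².
V_ov = V_SG − |V_tp| = 1.96 − 0.444 = 1.52 V.
Since V_SD = 3.61 V ≥ V_ov = 1.52 V, the device is in saturation.
I_D = ½ k_p V_ov² (1 + λ V_SD) = 0.5 × 2.3 × 1.52² × (1 + 0.079 × 3.61) = 3.4 mA.

Saturation; I_D = 3.40 mA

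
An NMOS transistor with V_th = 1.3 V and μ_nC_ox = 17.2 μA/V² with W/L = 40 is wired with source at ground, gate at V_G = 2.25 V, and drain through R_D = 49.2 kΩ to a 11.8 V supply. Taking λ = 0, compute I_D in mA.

V_GS = V_G = 2.25 V, so V_ov = 2.25 − 1.3 = 0.95 V.
k_n = μ_nC_ox · (W/L) = 0.688 mA/V².
Assume saturation: I_D = ½ k_n V_ov² = 0.5 × 0.688 × 0.95² = 0.31 mA, giving V_DS = V_DD − I_D R_D = 11.8 − 0.31 × 49.2 = -3.47 V.
But -3.47 V < V_ov = 0.95 V, so the device is actually in triode.
In triode I_D = k_n[V_ov V_DS − ½ V_DS²] and I_D = (V_DD − V_DS)/R_D. Equating: 16.9 V_DS² − 33.16 V_DS + 11.8 = 0, giving V_DS = 0.467 V (the root below V_ov).
I_D = (11.8 − 0.467) / 49.2 = 0.23 mA.

I_D = 0.230 mA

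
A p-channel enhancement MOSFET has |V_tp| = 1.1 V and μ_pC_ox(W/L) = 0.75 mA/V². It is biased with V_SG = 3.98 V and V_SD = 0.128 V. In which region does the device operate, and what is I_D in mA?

Triode; I_D = 0.270 mA

V_ov = V_SG − |V_tp| = 3.98 − 1.1 = 2.88 V.
Since V_SD = 0.128 V < V_ov = 2.88 V, the device is in the triode region.
I_D = k_p [V_ov · V_SD − ½ V_SD²] = 0.75 × [2.88 × 0.128 − 0.5 × 0.128²] = 0.27 mA.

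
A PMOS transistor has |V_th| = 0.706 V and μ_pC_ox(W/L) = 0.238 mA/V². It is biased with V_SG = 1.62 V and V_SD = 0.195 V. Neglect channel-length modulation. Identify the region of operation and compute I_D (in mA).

V_ov = V_SG − |V_th| = 1.62 − 0.706 = 0.914 V.
Since V_SD = 0.195 V < V_ov = 0.914 V, the device is in the triode region.
I_D = k_p [V_ov · V_SD − ½ V_SD²] = 0.238 × [0.914 × 0.195 − 0.5 × 0.195²] = 0.0379 mA.

Triode; I_D = 0.0379 mA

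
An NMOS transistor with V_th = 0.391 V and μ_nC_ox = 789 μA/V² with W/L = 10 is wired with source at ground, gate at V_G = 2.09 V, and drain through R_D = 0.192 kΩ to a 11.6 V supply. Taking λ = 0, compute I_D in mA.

V_GS = V_G = 2.09 V, so V_ov = 2.09 − 0.391 = 1.7 V.
k_n = μ_nC_ox · (W/L) = 7.89 mA/V².
Assume saturation: I_D = ½ k_n V_ov² = 0.5 × 7.89 × 1.7² = 11.4 mA, giving V_DS = V_DD − I_D R_D = 11.6 − 11.4 × 0.192 = 9.41 V.
V_DS = 9.41 V ≥ V_ov = 1.7 V, confirming saturation.

I_D = 11.4 mA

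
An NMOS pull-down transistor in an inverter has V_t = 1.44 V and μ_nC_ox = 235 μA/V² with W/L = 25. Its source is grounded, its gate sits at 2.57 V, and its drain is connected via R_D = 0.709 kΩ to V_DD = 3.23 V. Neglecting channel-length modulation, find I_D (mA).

I_D = 3.43 mA

V_GS = V_G = 2.57 V, so V_ov = 2.57 − 1.44 = 1.13 V.
k_n = μ_nC_ox · (W/L) = 5.875 mA/V².
Assume saturation: I_D = ½ k_n V_ov² = 0.5 × 5.875 × 1.13² = 3.75 mA, giving V_DS = V_DD − I_D R_D = 3.23 − 3.75 × 0.709 = 0.571 V.
But 0.571 V < V_ov = 1.13 V, so the device is actually in triode.
In triode I_D = k_n[V_ov V_DS − ½ V_DS²] and I_D = (V_DD − V_DS)/R_D. Equating: 2.08 V_DS² − 5.707 V_DS + 3.23 = 0, giving V_DS = 0.799 V (the root below V_ov).
I_D = (3.23 − 0.799) / 0.709 = 3.43 mA.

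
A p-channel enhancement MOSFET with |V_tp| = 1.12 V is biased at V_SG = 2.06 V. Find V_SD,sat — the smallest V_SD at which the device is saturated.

The boundary between triode and saturation is V_SD = V_SG − |V_tp| = V_ov.
V_ov = 2.06 − 1.12 = 0.94 V.

V_SD,sat = 0.940 V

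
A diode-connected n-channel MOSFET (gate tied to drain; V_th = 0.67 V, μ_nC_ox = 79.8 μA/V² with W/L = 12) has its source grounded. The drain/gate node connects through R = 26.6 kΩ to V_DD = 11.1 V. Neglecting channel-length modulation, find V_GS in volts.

With gate tied to drain, V_GS = V_DS ≥ V_GS − V_th, so the device is in saturation.
k_n = μ_nC_ox · (W/L) = 0.9576 mA/V².
KCL at the drain: ½ k_n (V_GS − V_th)² = (V_DD − V_GS)/R.
Let x = V_GS − 0.67. Then 12.7 x² + x − 10.43 = 0, giving x = 0.867 V (positive root), so V_GS = 1.54 V.
I_D = (V_DD − V_GS)/R = (11.1 − 1.54) / 26.6 = 0.36 mA.

V_GS = 1.54 V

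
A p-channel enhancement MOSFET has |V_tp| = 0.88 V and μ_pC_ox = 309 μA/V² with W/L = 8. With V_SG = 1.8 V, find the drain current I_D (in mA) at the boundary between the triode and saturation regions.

At the boundary V_SD = V_ov = V_SG − |V_tp| = 1.8 − 0.88 = 0.92 V.
k_p = μ_pC_ox · (W/L) = 2.472 mA/V².
I_D = ½ k_p V_ov² = 0.5 × 2.472 × 0.92² = 1.05 mA.

I_D = 1.05 mA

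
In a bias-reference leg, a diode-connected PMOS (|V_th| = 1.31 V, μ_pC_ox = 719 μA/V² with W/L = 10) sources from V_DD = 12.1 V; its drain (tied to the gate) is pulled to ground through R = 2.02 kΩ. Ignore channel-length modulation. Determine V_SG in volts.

With gate tied to drain, V_SG = V_SD ≥ V_SG − |V_th|, so the device is in saturation.
k_p = μ_pC_ox · (W/L) = 7.19 mA/V².
KCL at the drain: ½ k_p (V_SG − |V_th|)² = (V_DD − V_SG)/R.
Let x = V_SG − 1.31. Then 7.26 x² + x − 10.79 = 0, giving x = 1.15 V (positive root), so V_SG = 2.46 V.
I_D = (V_DD − V_SG)/R = (12.1 − 2.46) / 2.02 = 4.77 mA.

V_SG = 2.46 V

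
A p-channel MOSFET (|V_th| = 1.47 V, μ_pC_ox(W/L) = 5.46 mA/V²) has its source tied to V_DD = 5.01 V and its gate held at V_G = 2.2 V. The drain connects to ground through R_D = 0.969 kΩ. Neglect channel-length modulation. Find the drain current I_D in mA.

I_D = 4.28 mA

V_SG = V_DD − V_G = 5.01 − 2.2 = 2.81 V, so V_ov = 2.81 − 1.47 = 1.34 V.
Assume saturation: I_D = ½ k_p V_ov² = 0.5 × 5.46 × 1.34² = 4.9 mA, giving V_SD = V_DD − I_D R_D = 5.01 − 4.9 × 0.969 = 0.26 V.
But 0.26 V < V_ov = 1.34 V, so the device is actually in triode.
In triode I_D = k_p[V_ov V_SD − ½ V_SD²] and I_D = (V_DD − V_SD)/R_D. Equating: 2.65 V_SD² − 8.09 V_SD + 5.01 = 0, giving V_SD = 0.863 V (the root below V_ov).
I_D = (5.01 − 0.863) / 0.969 = 4.28 mA.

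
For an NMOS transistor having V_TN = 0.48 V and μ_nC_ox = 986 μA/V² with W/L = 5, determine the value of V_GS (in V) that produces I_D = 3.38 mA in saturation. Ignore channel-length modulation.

V_GS = 1.65 V

k_n = μ_nC_ox · (W/L) = 4.93 mA/V².
In saturation I_D = ½ k_n (V_GS − V_TN)², so V_GS − V_TN = √(2 I_D / k_n) = √(2 × 3.38 / 4.93) = 1.17 V.
V_GS = 0.48 + 1.17 = 1.65 V.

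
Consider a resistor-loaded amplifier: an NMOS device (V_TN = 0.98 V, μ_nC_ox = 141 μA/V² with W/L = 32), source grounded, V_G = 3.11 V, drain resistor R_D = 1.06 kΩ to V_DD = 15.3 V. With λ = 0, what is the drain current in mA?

I_D = 10.2 mA

V_GS = V_G = 3.11 V, so V_ov = 3.11 − 0.98 = 2.13 V.
k_n = μ_nC_ox · (W/L) = 4.512 mA/V².
Assume saturation: I_D = ½ k_n V_ov² = 0.5 × 4.512 × 2.13² = 10.2 mA, giving V_DS = V_DD − I_D R_D = 15.3 − 10.2 × 1.06 = 4.45 V.
V_DS = 4.45 V ≥ V_ov = 2.13 V, confirming saturation.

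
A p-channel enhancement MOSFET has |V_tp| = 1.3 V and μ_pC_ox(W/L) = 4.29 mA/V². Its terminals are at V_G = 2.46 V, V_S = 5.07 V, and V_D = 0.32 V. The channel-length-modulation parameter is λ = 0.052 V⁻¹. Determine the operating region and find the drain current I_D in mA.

V_SG = V_S − V_G = 5.07 − 2.46 = 2.61 V; V_SD = V_S − V_D = 5.07 − 0.32 = 4.75 V.
V_ov = V_SG − |V_tp| = 2.61 − 1.3 = 1.31 V.
Since V_SD = 4.75 V ≥ V_ov = 1.31 V, the device is in saturation.
I_D = ½ k_p V_ov² (1 + λ V_SD) = 0.5 × 4.29 × 1.31² × (1 + 0.052 × 4.75) = 4.59 mA.

Saturation; I_D = 4.59 mA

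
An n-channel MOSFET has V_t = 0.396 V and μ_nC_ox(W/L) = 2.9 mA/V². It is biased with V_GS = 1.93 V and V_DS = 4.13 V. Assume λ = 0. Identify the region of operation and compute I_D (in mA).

V_ov = V_GS − V_t = 1.93 − 0.396 = 1.53 V.
Since V_DS = 4.13 V ≥ V_ov = 1.53 V, the device is in saturation.
I_D = ½ k_n V_ov² = 0.5 × 2.9 × 1.53² = 3.41 mA.

Saturation; I_D = 3.41 mA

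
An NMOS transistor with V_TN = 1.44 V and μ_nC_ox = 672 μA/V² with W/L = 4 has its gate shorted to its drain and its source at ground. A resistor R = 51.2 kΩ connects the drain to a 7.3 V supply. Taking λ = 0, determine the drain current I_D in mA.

With gate tied to drain, V_GS = V_DS ≥ V_GS − V_TN, so the device is in saturation.
k_n = μ_nC_ox · (W/L) = 2.688 mA/V².
KCL at the drain: ½ k_n (V_GS − V_TN)² = (V_DD − V_GS)/R.
Let x = V_GS − 1.44. Then 68.8 x² + x − 5.86 = 0, giving x = 0.285 V (positive root), so V_GS = 1.72 V.
I_D = (V_DD − V_GS)/R = (7.3 − 1.72) / 51.2 = 0.109 mA.

I_D = 0.109 mA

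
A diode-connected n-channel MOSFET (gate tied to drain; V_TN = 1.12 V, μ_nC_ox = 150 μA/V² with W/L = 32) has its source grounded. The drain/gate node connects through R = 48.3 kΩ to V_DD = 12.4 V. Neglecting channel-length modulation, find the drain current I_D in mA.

With gate tied to drain, V_GS = V_DS ≥ V_GS − V_TN, so the device is in saturation.
k_n = μ_nC_ox · (W/L) = 4.8 mA/V².
KCL at the drain: ½ k_n (V_GS − V_TN)² = (V_DD − V_GS)/R.
Let x = V_GS − 1.12. Then 116 x² + x − 11.28 = 0, giving x = 0.308 V (positive root), so V_GS = 1.43 V.
I_D = (V_DD − V_GS)/R = (12.4 − 1.43) / 48.3 = 0.227 mA.

I_D = 0.227 mA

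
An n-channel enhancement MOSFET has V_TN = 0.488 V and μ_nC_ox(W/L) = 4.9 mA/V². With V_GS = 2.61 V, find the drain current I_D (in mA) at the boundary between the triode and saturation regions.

At the boundary V_DS = V_ov = V_GS − V_TN = 2.61 − 0.488 = 2.12 V.
I_D = ½ k_n V_ov² = 0.5 × 4.9 × 2.12² = 11 mA.

I_D = 11.0 mA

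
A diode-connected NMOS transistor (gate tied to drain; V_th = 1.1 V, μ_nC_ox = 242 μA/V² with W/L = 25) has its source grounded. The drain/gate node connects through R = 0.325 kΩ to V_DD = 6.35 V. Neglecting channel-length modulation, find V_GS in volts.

With gate tied to drain, V_GS = V_DS ≥ V_GS − V_th, so the device is in saturation.
k_n = μ_nC_ox · (W/L) = 6.05 mA/V².
KCL at the drain: ½ k_n (V_GS − V_th)² = (V_DD − V_GS)/R.
Let x = V_GS − 1.1. Then 0.983 x² + x − 5.25 = 0, giving x = 1.86 V (positive root), so V_GS = 2.96 V.
I_D = (V_DD − V_GS)/R = (6.35 − 2.96) / 0.325 = 10.4 mA.

V_GS = 2.96 V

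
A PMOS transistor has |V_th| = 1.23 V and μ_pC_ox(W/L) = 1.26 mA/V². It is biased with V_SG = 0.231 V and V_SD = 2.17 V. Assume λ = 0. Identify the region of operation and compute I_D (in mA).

Cutoff; I_D = 0 mA

V_SG = 0.231 V < |V_th| = 1.23 V, so the transistor is in cutoff.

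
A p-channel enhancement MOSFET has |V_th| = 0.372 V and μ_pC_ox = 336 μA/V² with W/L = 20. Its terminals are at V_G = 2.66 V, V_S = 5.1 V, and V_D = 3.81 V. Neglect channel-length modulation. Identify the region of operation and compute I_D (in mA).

Triode; I_D = 12.3 mA

V_SG = V_S − V_G = 5.1 − 2.66 = 2.44 V; V_SD = V_S − V_D = 5.1 − 3.81 = 1.29 V.
k_p = μ_pC_ox · (W/L) = 6.72 mA/V².
V_ov = V_SG − |V_th| = 2.44 − 0.372 = 2.07 V.
Since V_SD = 1.29 V < V_ov = 2.07 V, the device is in the triode region.
I_D = k_p [V_ov · V_SD − ½ V_SD²] = 6.72 × [2.07 × 1.29 − 0.5 × 1.29²] = 12.3 mA.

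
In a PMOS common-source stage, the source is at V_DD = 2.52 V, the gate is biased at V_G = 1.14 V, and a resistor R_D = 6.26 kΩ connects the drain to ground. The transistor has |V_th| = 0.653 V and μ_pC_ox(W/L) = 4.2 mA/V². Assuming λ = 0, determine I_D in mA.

I_D = 0.381 mA

V_SG = V_DD − V_G = 2.52 − 1.14 = 1.38 V, so V_ov = 1.38 − 0.653 = 0.727 V.
Assume saturation: I_D = ½ k_p V_ov² = 0.5 × 4.2 × 0.727² = 1.11 mA, giving V_SD = V_DD − I_D R_D = 2.52 − 1.11 × 6.26 = -4.43 V.
But -4.43 V < V_ov = 0.727 V, so the device is actually in triode.
In triode I_D = k_p[V_ov V_SD − ½ V_SD²] and I_D = (V_DD − V_SD)/R_D. Equating: 13.1 V_SD² − 20.11 V_SD + 2.52 = 0, giving V_SD = 0.138 V (the root below V_ov).
I_D = (2.52 − 0.138) / 6.26 = 0.381 mA.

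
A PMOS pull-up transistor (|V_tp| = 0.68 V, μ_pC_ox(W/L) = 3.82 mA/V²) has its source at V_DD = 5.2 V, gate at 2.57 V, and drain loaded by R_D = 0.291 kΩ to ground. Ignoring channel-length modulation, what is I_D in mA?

V_SG = V_DD − V_G = 5.2 − 2.57 = 2.63 V, so V_ov = 2.63 − 0.68 = 1.95 V.
Assume saturation: I_D = ½ k_p V_ov² = 0.5 × 3.82 × 1.95² = 7.26 mA, giving V_SD = V_DD − I_D R_D = 5.2 − 7.26 × 0.291 = 3.09 V.
V_SD = 3.09 V ≥ V_ov = 1.95 V, confirming saturation.

I_D = 7.26 mA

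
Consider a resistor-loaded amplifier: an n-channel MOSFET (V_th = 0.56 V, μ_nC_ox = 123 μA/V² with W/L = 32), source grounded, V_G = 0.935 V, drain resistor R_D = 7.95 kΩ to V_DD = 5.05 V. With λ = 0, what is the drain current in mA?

V_GS = V_G = 0.935 V, so V_ov = 0.935 − 0.56 = 0.375 V.
k_n = μ_nC_ox · (W/L) = 3.936 mA/V².
Assume saturation: I_D = ½ k_n V_ov² = 0.5 × 3.936 × 0.375² = 0.277 mA, giving V_DS = V_DD − I_D R_D = 5.05 − 0.277 × 7.95 = 2.85 V.
V_DS = 2.85 V ≥ V_ov = 0.375 V, confirming saturation.

I_D = 0.277 mA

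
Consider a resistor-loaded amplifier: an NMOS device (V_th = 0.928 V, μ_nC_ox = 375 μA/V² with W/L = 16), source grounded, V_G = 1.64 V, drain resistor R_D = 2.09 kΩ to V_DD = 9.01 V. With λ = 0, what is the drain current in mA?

I_D = 1.52 mA

V_GS = V_G = 1.64 V, so V_ov = 1.64 − 0.928 = 0.712 V.
k_n = μ_nC_ox · (W/L) = 6 mA/V².
Assume saturation: I_D = ½ k_n V_ov² = 0.5 × 6 × 0.712² = 1.52 mA, giving V_DS = V_DD − I_D R_D = 9.01 − 1.52 × 2.09 = 5.83 V.
V_DS = 5.83 V ≥ V_ov = 0.712 V, confirming saturation.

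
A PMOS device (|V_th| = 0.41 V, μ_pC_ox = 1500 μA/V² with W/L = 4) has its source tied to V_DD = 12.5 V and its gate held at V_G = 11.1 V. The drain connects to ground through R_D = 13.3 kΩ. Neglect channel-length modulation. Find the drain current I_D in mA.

I_D = 0.927 mA

V_SG = V_DD − V_G = 12.5 − 11.1 = 1.4 V, so V_ov = 1.4 − 0.41 = 0.99 V.
k_p = μ_pC_ox · (W/L) = 6 mA/V².
Assume saturation: I_D = ½ k_p V_ov² = 0.5 × 6 × 0.99² = 2.94 mA, giving V_SD = V_DD − I_D R_D = 12.5 − 2.94 × 13.3 = -26.6 V.
But -26.6 V < V_ov = 0.99 V, so the device is actually in triode.
In triode I_D = k_p[V_ov V_SD − ½ V_SD²] and I_D = (V_DD − V_SD)/R_D. Equating: 39.9 V_SD² − 80 V_SD + 12.5 = 0, giving V_SD = 0.171 V (the root below V_ov).
I_D = (12.5 − 0.171) / 13.3 = 0.927 mA.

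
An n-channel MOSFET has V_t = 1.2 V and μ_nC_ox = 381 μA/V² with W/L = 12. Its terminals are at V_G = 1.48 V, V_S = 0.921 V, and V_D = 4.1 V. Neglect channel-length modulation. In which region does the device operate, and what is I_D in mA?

V_GS = V_G − V_S = 1.48 − 0.921 = 0.559 V; V_DS = V_D − V_S = 4.1 − 0.921 = 3.18 V.
V_GS = 0.559 V < V_t = 1.2 V, so the transistor is in cutoff.

Cutoff; I_D = 0 mA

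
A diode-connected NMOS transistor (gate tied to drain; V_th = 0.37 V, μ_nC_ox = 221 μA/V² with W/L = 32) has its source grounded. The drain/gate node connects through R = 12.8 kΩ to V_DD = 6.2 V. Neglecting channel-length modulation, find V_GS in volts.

V_GS = 0.718 V

With gate tied to drain, V_GS = V_DS ≥ V_GS − V_th, so the device is in saturation.
k_n = μ_nC_ox · (W/L) = 7.072 mA/V².
KCL at the drain: ½ k_n (V_GS − V_th)² = (V_DD − V_GS)/R.
Let x = V_GS − 0.37. Then 45.3 x² + x − 5.83 = 0, giving x = 0.348 V (positive root), so V_GS = 0.718 V.
I_D = (V_DD − V_GS)/R = (6.2 − 0.718) / 12.8 = 0.428 mA.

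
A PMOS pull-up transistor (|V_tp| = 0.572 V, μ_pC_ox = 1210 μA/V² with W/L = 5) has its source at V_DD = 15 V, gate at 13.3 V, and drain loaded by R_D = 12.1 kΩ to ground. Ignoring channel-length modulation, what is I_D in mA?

V_SG = V_DD − V_G = 15 − 13.3 = 1.7 V, so V_ov = 1.7 − 0.572 = 1.13 V.
k_p = μ_pC_ox · (W/L) = 6.05 mA/V².
Assume saturation: I_D = ½ k_p V_ov² = 0.5 × 6.05 × 1.13² = 3.85 mA, giving V_SD = V_DD − I_D R_D = 15 − 3.85 × 12.1 = -31.6 V.
But -31.6 V < V_ov = 1.13 V, so the device is actually in triode.
In triode I_D = k_p[V_ov V_SD − ½ V_SD²] and I_D = (V_DD − V_SD)/R_D. Equating: 36.6 V_SD² − 83.58 V_SD + 15 = 0, giving V_SD = 0.196 V (the root below V_ov).
I_D = (15 − 0.196) / 12.1 = 1.22 mA.

I_D = 1.22 mA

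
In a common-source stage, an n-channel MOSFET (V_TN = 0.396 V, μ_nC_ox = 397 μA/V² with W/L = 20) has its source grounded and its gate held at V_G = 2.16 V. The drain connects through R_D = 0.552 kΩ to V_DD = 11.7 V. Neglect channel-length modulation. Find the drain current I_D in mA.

V_GS = V_G = 2.16 V, so V_ov = 2.16 − 0.396 = 1.76 V.
k_n = μ_nC_ox · (W/L) = 7.94 mA/V².
Assume saturation: I_D = ½ k_n V_ov² = 0.5 × 7.94 × 1.76² = 12.4 mA, giving V_DS = V_DD − I_D R_D = 11.7 − 12.4 × 0.552 = 4.88 V.
V_DS = 4.88 V ≥ V_ov = 1.76 V, confirming saturation.

I_D = 12.4 mA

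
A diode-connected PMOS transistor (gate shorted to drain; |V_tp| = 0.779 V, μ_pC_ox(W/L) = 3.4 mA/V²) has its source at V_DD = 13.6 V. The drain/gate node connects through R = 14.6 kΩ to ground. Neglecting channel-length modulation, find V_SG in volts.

V_SG = 1.48 V

With gate tied to drain, V_SG = V_SD ≥ V_SG − |V_tp|, so the device is in saturation.
KCL at the drain: ½ k_p (V_SG − |V_tp|)² = (V_DD − V_SG)/R.
Let x = V_SG − 0.779. Then 24.8 x² + x − 12.82 = 0, giving x = 0.699 V (positive root), so V_SG = 1.48 V.
I_D = (V_DD − V_SG)/R = (13.6 − 1.48) / 14.6 = 0.83 mA.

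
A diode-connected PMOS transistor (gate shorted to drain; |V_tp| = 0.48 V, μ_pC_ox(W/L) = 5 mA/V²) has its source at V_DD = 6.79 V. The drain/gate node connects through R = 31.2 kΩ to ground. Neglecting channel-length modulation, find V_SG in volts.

V_SG = 0.758 V

With gate tied to drain, V_SG = V_SD ≥ V_SG − |V_tp|, so the device is in saturation.
KCL at the drain: ½ k_p (V_SG − |V_tp|)² = (V_DD − V_SG)/R.
Let x = V_SG − 0.48. Then 78 x² + x − 6.31 = 0, giving x = 0.278 V (positive root), so V_SG = 0.758 V.
I_D = (V_DD − V_SG)/R = (6.79 − 0.758) / 31.2 = 0.193 mA.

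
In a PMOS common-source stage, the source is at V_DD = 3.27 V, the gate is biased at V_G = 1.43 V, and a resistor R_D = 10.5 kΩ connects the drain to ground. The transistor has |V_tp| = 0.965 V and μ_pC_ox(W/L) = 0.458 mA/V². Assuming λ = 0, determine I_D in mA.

V_SG = V_DD − V_G = 3.27 − 1.43 = 1.84 V, so V_ov = 1.84 − 0.965 = 0.875 V.
Assume saturation: I_D = ½ k_p V_ov² = 0.5 × 0.458 × 0.875² = 0.175 mA, giving V_SD = V_DD − I_D R_D = 3.27 − 0.175 × 10.5 = 1.43 V.
V_SD = 1.43 V ≥ V_ov = 0.875 V, confirming saturation.

I_D = 0.175 mA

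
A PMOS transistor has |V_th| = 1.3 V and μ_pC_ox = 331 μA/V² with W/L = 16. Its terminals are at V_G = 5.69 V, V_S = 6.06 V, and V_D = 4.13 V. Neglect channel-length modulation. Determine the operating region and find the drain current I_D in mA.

V_SG = V_S − V_G = 6.06 − 5.69 = 0.37 V; V_SD = V_S − V_D = 6.06 − 4.13 = 1.93 V.
V_SG = 0.37 V < |V_th| = 1.3 V, so the transistor is in cutoff.

Cutoff; I_D = 0 mA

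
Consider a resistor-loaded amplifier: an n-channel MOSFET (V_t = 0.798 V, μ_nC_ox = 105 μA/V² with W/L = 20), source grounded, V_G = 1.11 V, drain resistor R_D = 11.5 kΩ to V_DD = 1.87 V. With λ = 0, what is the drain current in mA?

V_GS = V_G = 1.11 V, so V_ov = 1.11 − 0.798 = 0.312 V.
k_n = μ_nC_ox · (W/L) = 2.1 mA/V².
Assume saturation: I_D = ½ k_n V_ov² = 0.5 × 2.1 × 0.312² = 0.102 mA, giving V_DS = V_DD − I_D R_D = 1.87 − 0.102 × 11.5 = 0.695 V.
V_DS = 0.695 V ≥ V_ov = 0.312 V, confirming saturation.

I_D = 0.102 mA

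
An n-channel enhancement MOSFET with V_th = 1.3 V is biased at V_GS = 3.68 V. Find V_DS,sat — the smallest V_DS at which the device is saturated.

The boundary between triode and saturation is V_DS = V_GS − V_th = V_ov.
V_ov = 3.68 − 1.3 = 2.38 V.

V_DS,sat = 2.38 V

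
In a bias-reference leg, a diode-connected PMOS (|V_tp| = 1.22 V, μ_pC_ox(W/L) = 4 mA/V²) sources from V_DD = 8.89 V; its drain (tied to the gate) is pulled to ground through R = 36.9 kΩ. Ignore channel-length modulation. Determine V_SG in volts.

With gate tied to drain, V_SG = V_SD ≥ V_SG − |V_tp|, so the device is in saturation.
KCL at the drain: ½ k_p (V_SG − |V_tp|)² = (V_DD − V_SG)/R.
Let x = V_SG − 1.22. Then 73.8 x² + x − 7.67 = 0, giving x = 0.316 V (positive root), so V_SG = 1.54 V.
I_D = (V_DD − V_SG)/R = (8.89 − 1.54) / 36.9 = 0.199 mA.

V_SG = 1.54 V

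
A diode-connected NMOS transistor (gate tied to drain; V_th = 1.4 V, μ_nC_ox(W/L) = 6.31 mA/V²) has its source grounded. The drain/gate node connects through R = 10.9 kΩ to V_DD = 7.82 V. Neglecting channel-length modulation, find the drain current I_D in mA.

I_D = 0.551 mA

With gate tied to drain, V_GS = V_DS ≥ V_GS − V_th, so the device is in saturation.
KCL at the drain: ½ k_n (V_GS − V_th)² = (V_DD − V_GS)/R.
Let x = V_GS − 1.4. Then 34.4 x² + x − 6.42 = 0, giving x = 0.418 V (positive root), so V_GS = 1.82 V.
I_D = (V_DD − V_GS)/R = (7.82 − 1.82) / 10.9 = 0.551 mA.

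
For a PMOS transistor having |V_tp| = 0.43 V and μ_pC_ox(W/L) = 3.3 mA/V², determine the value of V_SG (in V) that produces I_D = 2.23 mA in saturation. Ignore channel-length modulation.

In saturation I_D = ½ k_p (V_SG − |V_tp|)², so V_SG − |V_tp| = √(2 I_D / k_p) = √(2 × 2.23 / 3.3) = 1.16 V.
V_SG = 0.43 + 1.16 = 1.59 V.

V_SG = 1.59 V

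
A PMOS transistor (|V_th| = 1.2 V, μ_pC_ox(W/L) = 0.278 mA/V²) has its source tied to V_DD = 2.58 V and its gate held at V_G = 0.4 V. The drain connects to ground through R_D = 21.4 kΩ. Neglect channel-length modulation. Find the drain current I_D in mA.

I_D = 0.0983 mA

V_SG = V_DD − V_G = 2.58 − 0.4 = 2.18 V, so V_ov = 2.18 − 1.2 = 0.98 V.
Assume saturation: I_D = ½ k_p V_ov² = 0.5 × 0.278 × 0.98² = 0.133 mA, giving V_SD = V_DD − I_D R_D = 2.58 − 0.133 × 21.4 = -0.277 V.
But -0.277 V < V_ov = 0.98 V, so the device is actually in triode.
In triode I_D = k_p[V_ov V_SD − ½ V_SD²] and I_D = (V_DD − V_SD)/R_D. Equating: 2.97 V_SD² − 6.83 V_SD + 2.58 = 0, giving V_SD = 0.477 V (the root below V_ov).
I_D = (2.58 − 0.477) / 21.4 = 0.0983 mA.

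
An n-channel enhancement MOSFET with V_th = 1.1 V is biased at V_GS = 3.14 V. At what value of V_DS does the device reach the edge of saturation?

The boundary between triode and saturation is V_DS = V_GS − V_th = V_ov.
V_ov = 3.14 − 1.1 = 2.04 V.

V_DS,sat = 2.04 V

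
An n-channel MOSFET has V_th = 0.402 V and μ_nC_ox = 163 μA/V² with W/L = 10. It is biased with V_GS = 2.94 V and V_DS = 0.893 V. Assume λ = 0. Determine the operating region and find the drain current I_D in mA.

Triode; I_D = 3.04 mA

k_n = μ_nC_ox · (W/L) = 1.63 mA/V².
V_ov = V_GS − V_th = 2.94 − 0.402 = 2.54 V.
Since V_DS = 0.893 V < V_ov = 2.54 V, the device is in the triode region.
I_D = k_n [V_ov · V_DS − ½ V_DS²] = 1.63 × [2.54 × 0.893 − 0.5 × 0.893²] = 3.04 mA.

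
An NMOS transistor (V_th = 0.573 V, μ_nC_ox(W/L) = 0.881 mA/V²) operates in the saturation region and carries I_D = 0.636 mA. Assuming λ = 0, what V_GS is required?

In saturation I_D = ½ k_n (V_GS − V_th)², so V_GS − V_th = √(2 I_D / k_n) = √(2 × 0.636 / 0.881) = 1.2 V.
V_GS = 0.573 + 1.2 = 1.77 V.

V_GS = 1.77 V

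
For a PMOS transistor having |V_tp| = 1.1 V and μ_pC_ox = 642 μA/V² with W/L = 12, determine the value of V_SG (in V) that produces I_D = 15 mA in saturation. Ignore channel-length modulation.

V_SG = 3.07 V

k_p = μ_pC_ox · (W/L) = 7.704 mA/V².
In saturation I_D = ½ k_p (V_SG − |V_tp|)², so V_SG − |V_tp| = √(2 I_D / k_p) = √(2 × 15 / 7.704) = 1.97 V.
V_SG = 1.1 + 1.97 = 3.07 V.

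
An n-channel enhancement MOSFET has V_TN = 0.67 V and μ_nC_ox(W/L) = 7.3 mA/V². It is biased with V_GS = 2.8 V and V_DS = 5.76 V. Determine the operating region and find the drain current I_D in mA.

Saturation; I_D = 16.6 mA

V_ov = V_GS − V_TN = 2.8 − 0.67 = 2.13 V.
Since V_DS = 5.76 V ≥ V_ov = 2.13 V, the device is in saturation.
I_D = ½ k_n V_ov² = 0.5 × 7.3 × 2.13² = 16.6 mA.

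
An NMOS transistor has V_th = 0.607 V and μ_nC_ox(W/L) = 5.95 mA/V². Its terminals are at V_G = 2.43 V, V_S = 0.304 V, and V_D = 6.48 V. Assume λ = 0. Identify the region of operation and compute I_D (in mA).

Saturation; I_D = 6.86 mA

V_GS = V_G − V_S = 2.43 − 0.304 = 2.13 V; V_DS = V_D − V_S = 6.48 − 0.304 = 6.18 V.
V_ov = V_GS − V_th = 2.13 − 0.607 = 1.52 V.
Since V_DS = 6.18 V ≥ V_ov = 1.52 V, the device is in saturation.
I_D = ½ k_n V_ov² = 0.5 × 5.95 × 1.52² = 6.86 mA.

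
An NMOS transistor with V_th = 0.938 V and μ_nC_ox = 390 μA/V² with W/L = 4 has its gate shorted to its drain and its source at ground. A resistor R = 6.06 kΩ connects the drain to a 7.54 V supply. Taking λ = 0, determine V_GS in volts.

V_GS = 2.02 V

With gate tied to drain, V_GS = V_DS ≥ V_GS − V_th, so the device is in saturation.
k_n = μ_nC_ox · (W/L) = 1.56 mA/V².
KCL at the drain: ½ k_n (V_GS − V_th)² = (V_DD − V_GS)/R.
Let x = V_GS − 0.938. Then 4.73 x² + x − 6.602 = 0, giving x = 1.08 V (positive root), so V_GS = 2.02 V.
I_D = (V_DD − V_GS)/R = (7.54 − 2.02) / 6.06 = 0.911 mA.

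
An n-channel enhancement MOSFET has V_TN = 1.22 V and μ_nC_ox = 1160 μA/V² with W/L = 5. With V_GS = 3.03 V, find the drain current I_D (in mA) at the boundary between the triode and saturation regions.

I_D = 9.50 mA

At the boundary V_DS = V_ov = V_GS − V_TN = 3.03 − 1.22 = 1.81 V.
k_n = μ_nC_ox · (W/L) = 5.8 mA/V².
I_D = ½ k_n V_ov² = 0.5 × 5.8 × 1.81² = 9.5 mA.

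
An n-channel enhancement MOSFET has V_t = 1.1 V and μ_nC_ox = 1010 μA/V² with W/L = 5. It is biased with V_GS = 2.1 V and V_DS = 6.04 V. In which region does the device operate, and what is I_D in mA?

Saturation; I_D = 2.52 mA

k_n = μ_nC_ox · (W/L) = 5.05 mA/V².
V_ov = V_GS − V_t = 2.1 − 1.1 = 1 V.
Since V_DS = 6.04 V ≥ V_ov = 1 V, the device is in saturation.
I_D = ½ k_n V_ov² = 0.5 × 5.05 × 1² = 2.52 mA.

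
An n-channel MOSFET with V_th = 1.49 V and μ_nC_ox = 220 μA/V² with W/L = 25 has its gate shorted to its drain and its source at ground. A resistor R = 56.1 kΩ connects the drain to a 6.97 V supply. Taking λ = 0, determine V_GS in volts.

With gate tied to drain, V_GS = V_DS ≥ V_GS − V_th, so the device is in saturation.
k_n = μ_nC_ox · (W/L) = 5.5 mA/V².
KCL at the drain: ½ k_n (V_GS − V_th)² = (V_DD − V_GS)/R.
Let x = V_GS − 1.49. Then 154 x² + x − 5.48 = 0, giving x = 0.185 V (positive root), so V_GS = 1.68 V.
I_D = (V_DD − V_GS)/R = (6.97 − 1.68) / 56.1 = 0.0944 mA.

V_GS = 1.68 V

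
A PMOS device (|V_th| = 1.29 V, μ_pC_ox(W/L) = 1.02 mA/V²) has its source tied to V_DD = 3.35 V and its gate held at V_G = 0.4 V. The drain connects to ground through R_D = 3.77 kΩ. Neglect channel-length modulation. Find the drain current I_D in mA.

I_D = 0.749 mA

V_SG = V_DD − V_G = 3.35 − 0.4 = 2.95 V, so V_ov = 2.95 − 1.29 = 1.66 V.
Assume saturation: I_D = ½ k_p V_ov² = 0.5 × 1.02 × 1.66² = 1.41 mA, giving V_SD = V_DD − I_D R_D = 3.35 − 1.41 × 3.77 = -1.95 V.
But -1.95 V < V_ov = 1.66 V, so the device is actually in triode.
In triode I_D = k_p[V_ov V_SD − ½ V_SD²] and I_D = (V_DD − V_SD)/R_D. Equating: 1.92 V_SD² − 7.383 V_SD + 3.35 = 0, giving V_SD = 0.526 V (the root below V_ov).
I_D = (3.35 − 0.526) / 3.77 = 0.749 mA.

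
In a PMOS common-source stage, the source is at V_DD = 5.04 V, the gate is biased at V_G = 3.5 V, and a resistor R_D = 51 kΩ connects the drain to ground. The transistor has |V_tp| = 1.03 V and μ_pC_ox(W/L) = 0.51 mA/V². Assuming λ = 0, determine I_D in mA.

I_D = 0.0663 mA

V_SG = V_DD − V_G = 5.04 − 3.5 = 1.54 V, so V_ov = 1.54 − 1.03 = 0.51 V.
Assume saturation: I_D = ½ k_p V_ov² = 0.5 × 0.51 × 0.51² = 0.0663 mA, giving V_SD = V_DD − I_D R_D = 5.04 − 0.0663 × 51 = 1.66 V.
V_SD = 1.66 V ≥ V_ov = 0.51 V, confirming saturation.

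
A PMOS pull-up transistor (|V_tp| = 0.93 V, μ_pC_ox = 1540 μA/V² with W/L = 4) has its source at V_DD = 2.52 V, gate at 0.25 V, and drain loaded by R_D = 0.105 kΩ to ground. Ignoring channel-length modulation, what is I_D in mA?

V_SG = V_DD − V_G = 2.52 − 0.25 = 2.27 V, so V_ov = 2.27 − 0.93 = 1.34 V.
k_p = μ_pC_ox · (W/L) = 6.16 mA/V².
Assume saturation: I_D = ½ k_p V_ov² = 0.5 × 6.16 × 1.34² = 5.53 mA, giving V_SD = V_DD − I_D R_D = 2.52 − 5.53 × 0.105 = 1.94 V.
V_SD = 1.94 V ≥ V_ov = 1.34 V, confirming saturation.

I_D = 5.53 mA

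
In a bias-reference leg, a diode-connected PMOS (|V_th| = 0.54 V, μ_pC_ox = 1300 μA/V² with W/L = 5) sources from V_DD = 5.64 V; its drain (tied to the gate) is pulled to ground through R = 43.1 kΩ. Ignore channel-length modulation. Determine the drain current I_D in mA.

I_D = 0.114 mA

With gate tied to drain, V_SG = V_SD ≥ V_SG − |V_th|, so the device is in saturation.
k_p = μ_pC_ox · (W/L) = 6.5 mA/V².
KCL at the drain: ½ k_p (V_SG − |V_th|)² = (V_DD − V_SG)/R.
Let x = V_SG − 0.54. Then 140 x² + x − 5.1 = 0, giving x = 0.187 V (positive root), so V_SG = 0.727 V.
I_D = (V_DD − V_SG)/R = (5.64 − 0.727) / 43.1 = 0.114 mA.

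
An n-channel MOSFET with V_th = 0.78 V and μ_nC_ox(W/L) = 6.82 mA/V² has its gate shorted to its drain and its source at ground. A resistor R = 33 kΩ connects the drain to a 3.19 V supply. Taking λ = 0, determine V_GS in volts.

With gate tied to drain, V_GS = V_DS ≥ V_GS − V_th, so the device is in saturation.
KCL at the drain: ½ k_n (V_GS − V_th)² = (V_DD − V_GS)/R.
Let x = V_GS − 0.78. Then 113 x² + x − 2.41 = 0, giving x = 0.142 V (positive root), so V_GS = 0.922 V.
I_D = (V_DD − V_GS)/R = (3.19 − 0.922) / 33 = 0.0687 mA.

V_GS = 0.922 V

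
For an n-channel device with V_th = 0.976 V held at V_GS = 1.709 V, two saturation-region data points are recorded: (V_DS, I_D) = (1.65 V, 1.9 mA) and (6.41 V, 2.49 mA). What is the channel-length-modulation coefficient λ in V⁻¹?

With V_GS fixed, I_D ∝ (1 + λ V_DS) in saturation, so I_D2/I_D1 = (1 + λ V_DS2)/(1 + λ V_DS1).
2.49/1.9 = 1.311 = (1 + 6.41 λ)/(1 + 1.65 λ).
Solving: λ (I_D1 V_DS2 − I_D2 V_DS1) = I_D2 − I_D1, so λ = (2.49 − 1.9) / (1.9 × 6.41 − 2.49 × 1.65) = 0.59 / 8.07 = 0.0731 V⁻¹.

λ = 0.0731 V⁻¹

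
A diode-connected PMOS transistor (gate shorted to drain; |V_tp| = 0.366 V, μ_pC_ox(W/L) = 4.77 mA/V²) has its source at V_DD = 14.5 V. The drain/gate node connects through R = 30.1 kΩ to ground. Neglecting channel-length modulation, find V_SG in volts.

V_SG = 0.803 V

With gate tied to drain, V_SG = V_SD ≥ V_SG − |V_tp|, so the device is in saturation.
KCL at the drain: ½ k_p (V_SG − |V_tp|)² = (V_DD − V_SG)/R.
Let x = V_SG − 0.366. Then 71.8 x² + x − 14.13 = 0, giving x = 0.437 V (positive root), so V_SG = 0.803 V.
I_D = (V_DD − V_SG)/R = (14.5 − 0.803) / 30.1 = 0.455 mA.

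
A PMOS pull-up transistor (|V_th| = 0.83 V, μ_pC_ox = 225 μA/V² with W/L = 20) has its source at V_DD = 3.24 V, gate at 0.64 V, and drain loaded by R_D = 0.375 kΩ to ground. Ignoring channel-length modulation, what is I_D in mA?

V_SG = V_DD − V_G = 3.24 − 0.64 = 2.6 V, so V_ov = 2.6 − 0.83 = 1.77 V.
k_p = μ_pC_ox · (W/L) = 4.5 mA/V².
Assume saturation: I_D = ½ k_p V_ov² = 0.5 × 4.5 × 1.77² = 7.05 mA, giving V_SD = V_DD − I_D R_D = 3.24 − 7.05 × 0.375 = 0.597 V.
But 0.597 V < V_ov = 1.77 V, so the device is actually in triode.
In triode I_D = k_p[V_ov V_SD − ½ V_SD²] and I_D = (V_DD − V_SD)/R_D. Equating: 0.844 V_SD² − 3.987 V_SD + 3.24 = 0, giving V_SD = 1.04 V (the root below V_ov).
I_D = (3.24 − 1.04) / 0.375 = 5.86 mA.

I_D = 5.86 mA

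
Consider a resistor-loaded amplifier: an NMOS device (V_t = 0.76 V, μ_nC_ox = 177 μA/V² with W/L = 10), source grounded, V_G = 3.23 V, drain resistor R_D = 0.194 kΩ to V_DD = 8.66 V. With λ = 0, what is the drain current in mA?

I_D = 5.40 mA

V_GS = V_G = 3.23 V, so V_ov = 3.23 − 0.76 = 2.47 V.
k_n = μ_nC_ox · (W/L) = 1.77 mA/V².
Assume saturation: I_D = ½ k_n V_ov² = 0.5 × 1.77 × 2.47² = 5.4 mA, giving V_DS = V_DD − I_D R_D = 8.66 − 5.4 × 0.194 = 7.61 V.
V_DS = 7.61 V ≥ V_ov = 2.47 V, confirming saturation.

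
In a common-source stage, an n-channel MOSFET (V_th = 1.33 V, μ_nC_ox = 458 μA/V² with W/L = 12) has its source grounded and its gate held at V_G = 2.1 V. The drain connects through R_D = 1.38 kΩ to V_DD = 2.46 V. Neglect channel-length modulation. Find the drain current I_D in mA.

I_D = 1.42 mA

V_GS = V_G = 2.1 V, so V_ov = 2.1 − 1.33 = 0.77 V.
k_n = μ_nC_ox · (W/L) = 5.496 mA/V².
Assume saturation: I_D = ½ k_n V_ov² = 0.5 × 5.496 × 0.77² = 1.63 mA, giving V_DS = V_DD − I_D R_D = 2.46 − 1.63 × 1.38 = 0.212 V.
But 0.212 V < V_ov = 0.77 V, so the device is actually in triode.
In triode I_D = k_n[V_ov V_DS − ½ V_DS²] and I_D = (V_DD − V_DS)/R_D. Equating: 3.79 V_DS² − 6.84 V_DS + 2.46 = 0, giving V_DS = 0.496 V (the root below V_ov).
I_D = (2.46 − 0.496) / 1.38 = 1.42 mA.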